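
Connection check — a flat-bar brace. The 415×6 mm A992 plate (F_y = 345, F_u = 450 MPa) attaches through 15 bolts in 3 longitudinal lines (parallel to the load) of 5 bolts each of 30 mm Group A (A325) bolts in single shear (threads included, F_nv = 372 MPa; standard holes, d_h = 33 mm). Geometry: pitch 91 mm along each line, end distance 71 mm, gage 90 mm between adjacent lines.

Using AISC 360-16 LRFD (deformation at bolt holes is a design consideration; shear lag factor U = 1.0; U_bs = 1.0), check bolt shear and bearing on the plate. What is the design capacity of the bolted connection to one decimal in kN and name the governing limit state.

2088.6 kN (bearing governs)

Bolt shear: A_b = π(30)²/4 = 706.86 mm². φR_n = 0.75 × 372 × 706.86 × 15 × 1 = 2958.2 kN.
Bearing (6 mm plate, F_u = 450 MPa): end bolts L_c = 71 − 33/2 = 54.5, R_n = min(1.2×54.5×6×450, 2.4×30×6×450) = 176.58 kN/bolt; interior L_c = 91 − 33 = 58, R_n = 187.92 kN/bolt. φR_n = 0.75 × (3×176.58 + 12×187.92) = 2088.6 kN.
Governing: min(2958.2, 2088.6) = 2088.6 kN → bearing.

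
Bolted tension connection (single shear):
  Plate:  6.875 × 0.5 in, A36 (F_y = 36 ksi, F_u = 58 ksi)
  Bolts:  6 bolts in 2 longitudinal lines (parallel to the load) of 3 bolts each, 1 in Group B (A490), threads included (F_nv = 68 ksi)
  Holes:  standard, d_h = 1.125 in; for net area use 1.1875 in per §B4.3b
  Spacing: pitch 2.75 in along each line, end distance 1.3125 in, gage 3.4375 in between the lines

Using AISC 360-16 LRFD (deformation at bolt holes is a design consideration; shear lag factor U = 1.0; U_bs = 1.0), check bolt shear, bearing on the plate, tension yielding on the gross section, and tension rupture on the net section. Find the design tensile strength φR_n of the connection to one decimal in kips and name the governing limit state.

Bolt shear: A_b = π(1)²/4 = 0.7854 in². φR_n = 0.75 × 68 × 0.7854 × 6 × 1 = 240.3 kips.
Bearing (0.5 in plate, F_u = 58 ksi): end bolts L_c = 1.3125 − 1.125/2 = 0.75, R_n = min(1.2×0.75×0.5×58, 2.4×1×0.5×58) = 26.1 kips/bolt; interior L_c = 2.75 − 1.125 = 1.625, R_n = 56.55 kips/bolt. φR_n = 0.75 × (2×26.1 + 4×56.55) = 208.8 kips.
Tension yield (gross): A_g = 6.875×0.5 = 3.4375 in². φR_n = 0.90 × 36 × 3.4375 = 111.4 kips.
Tension rupture (net): A_n = (6.875 − 2×1.1875)×0.5 = 2.25 in² (U = 1.0, A_e = A_n). φR_n = 0.75 × 58 × 2.25 = 97.9 kips.
Governing: min(240.3, 208.8, 111.4, 97.9) = 97.9 kips → net-section rupture.

97.9 kips (net-section rupture governs)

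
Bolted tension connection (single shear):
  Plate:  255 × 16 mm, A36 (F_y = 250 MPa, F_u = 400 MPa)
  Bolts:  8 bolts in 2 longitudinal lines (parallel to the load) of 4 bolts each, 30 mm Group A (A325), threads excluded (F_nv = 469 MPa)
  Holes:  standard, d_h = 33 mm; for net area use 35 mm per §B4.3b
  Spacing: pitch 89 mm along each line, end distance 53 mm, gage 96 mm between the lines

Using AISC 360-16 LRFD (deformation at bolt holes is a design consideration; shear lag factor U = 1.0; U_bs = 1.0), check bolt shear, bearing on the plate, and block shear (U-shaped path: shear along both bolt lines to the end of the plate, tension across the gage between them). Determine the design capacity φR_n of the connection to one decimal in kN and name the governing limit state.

Bolt shear: A_b = π(30)²/4 = 706.86 mm². φR_n = 0.75 × 469 × 706.86 × 8 × 1 = 1989.1 kN.
Bearing (16 mm plate, F_u = 400 MPa): end bolts L_c = 53 − 33/2 = 36.5, R_n = min(1.2×36.5×16×400, 2.4×30×16×400) = 280.32 kN/bolt; interior L_c = 89 − 33 = 56, R_n = 430.08 kN/bolt. φR_n = 0.75 × (2×280.32 + 6×430.08) = 2355.8 kN.
Block shear: shear path 2×[53+3×89] = 2×320 mm, A_gv = 10240, A_nv = 2×(320 − 3.5×35)×16 = 6320 mm²; tension across gage: (96 − 1×35)×16 = 976 mm². R_n = min(0.6×400×6320, 0.6×250×10240) + 1.0×400×976 = min(1516.8, 1536) + 390.4 = 1907.2 kN. φR_n = 0.75 × 1907.2 = 1430.4 kN.
Governing: min(1989.1, 2355.8, 1430.4) = 1430.4 kN → block shear.

1430.4 kN (block shear governs)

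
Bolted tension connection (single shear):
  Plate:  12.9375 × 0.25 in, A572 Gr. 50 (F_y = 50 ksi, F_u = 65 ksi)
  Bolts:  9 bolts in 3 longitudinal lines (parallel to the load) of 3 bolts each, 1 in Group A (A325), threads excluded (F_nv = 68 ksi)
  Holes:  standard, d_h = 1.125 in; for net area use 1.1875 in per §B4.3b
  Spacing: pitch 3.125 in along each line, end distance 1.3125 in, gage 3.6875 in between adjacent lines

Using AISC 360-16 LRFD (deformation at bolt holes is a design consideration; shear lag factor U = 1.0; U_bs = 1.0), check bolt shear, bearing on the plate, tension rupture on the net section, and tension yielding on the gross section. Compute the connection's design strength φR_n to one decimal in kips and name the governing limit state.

Bolt shear: A_b = π(1)²/4 = 0.7854 in². φR_n = 0.75 × 68 × 0.7854 × 9 × 1 = 360.5 kips.
Bearing (0.25 in plate, F_u = 65 ksi): end bolts L_c = 1.3125 − 1.125/2 = 0.75, R_n = min(1.2×0.75×0.25×65, 2.4×1×0.25×65) = 14.625 kips/bolt; interior L_c = 3.125 − 1.125 = 2, R_n = 39 kips/bolt. φR_n = 0.75 × (3×14.625 + 6×39) = 208.4 kips.
Tension rupture (net): A_n = (12.9375 − 3×1.1875)×0.25 = 2.3438 in² (U = 1.0, A_e = A_n). φR_n = 0.75 × 65 × 2.3438 = 114.3 kips.
Tension yield (gross): A_g = 12.9375×0.25 = 3.2344 in². φR_n = 0.90 × 50 × 3.2344 = 145.5 kips.
Governing: min(360.5, 208.4, 114.3, 145.5) = 114.3 kips → net-section rupture.

114.3 kips (net-section rupture governs)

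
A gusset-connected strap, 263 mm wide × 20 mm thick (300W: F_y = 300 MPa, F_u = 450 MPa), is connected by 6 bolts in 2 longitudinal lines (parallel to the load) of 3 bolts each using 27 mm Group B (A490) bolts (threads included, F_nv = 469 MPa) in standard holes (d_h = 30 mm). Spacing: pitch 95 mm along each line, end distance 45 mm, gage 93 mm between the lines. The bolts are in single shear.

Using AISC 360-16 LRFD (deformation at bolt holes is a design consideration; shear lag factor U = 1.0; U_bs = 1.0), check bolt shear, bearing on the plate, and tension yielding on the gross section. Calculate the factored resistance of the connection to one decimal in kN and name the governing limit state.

Bolt shear: A_b = π(27)²/4 = 572.56 mm². φR_n = 0.75 × 469 × 572.56 × 6 × 1 = 1208.4 kN.
Bearing (20 mm plate, F_u = 450 MPa): end bolts L_c = 45 − 30/2 = 30, R_n = min(1.2×30×20×450, 2.4×27×20×450) = 324 kN/bolt; interior L_c = 95 − 30 = 65, R_n = 583.2 kN/bolt. φR_n = 0.75 × (2×324 + 4×583.2) = 2235.6 kN.
Tension yield (gross): A_g = 263×20 = 5260 mm². φR_n = 0.90 × 300 × 5260 = 1420.2 kN.
Governing: min(1208.4, 2235.6, 1420.2) = 1208.4 kN → bolt shear.

1208.4 kN (bolt shear governs)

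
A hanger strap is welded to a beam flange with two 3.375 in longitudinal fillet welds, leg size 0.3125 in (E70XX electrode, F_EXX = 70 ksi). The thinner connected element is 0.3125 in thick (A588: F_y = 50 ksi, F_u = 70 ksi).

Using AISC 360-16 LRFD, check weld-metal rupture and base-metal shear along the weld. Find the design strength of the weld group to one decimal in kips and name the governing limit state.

Weld metal: throat = 0.707×0.3125 = 0.22094 in, L = 2×3.375 = 6.75 in. φR_n = 0.75 × 0.6 × 70 × 0.22094 × 6.75 = 47.0 kips.
Base metal shear (0.3125 in plate): yield φR_n = 1.0×0.6×50×0.3125×6.75 = 63.3 kips; rupture φR_n = 0.75×0.6×70×0.3125×6.75 = 66.4 kips; take 63.3 kips (yield).
Governing: min(47.0, 63.3) = 47.0 kips → weld metal.

47.0 kips (weld metal governs)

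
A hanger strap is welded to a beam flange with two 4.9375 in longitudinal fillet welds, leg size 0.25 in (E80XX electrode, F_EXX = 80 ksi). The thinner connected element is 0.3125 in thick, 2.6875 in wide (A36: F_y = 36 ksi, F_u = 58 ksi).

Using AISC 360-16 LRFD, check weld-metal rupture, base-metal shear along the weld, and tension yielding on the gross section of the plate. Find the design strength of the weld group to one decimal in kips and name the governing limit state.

27.2 kips (gross-section yield governs)

Weld metal: throat = 0.707×0.25 = 0.17675 in, L = 2×4.9375 = 9.875 in. φR_n = 0.75 × 0.6 × 80 × 0.17675 × 9.875 = 62.8 kips.
Base metal shear (0.3125 in plate): yield φR_n = 1.0×0.6×36×0.3125×9.875 = 66.7 kips; rupture φR_n = 0.75×0.6×58×0.3125×9.875 = 80.5 kips; take 66.7 kips (yield).
Tension yield (gross): A_g = 2.6875×0.3125 = 0.83984 in². φR_n = 0.90 × 36 × 0.83984 = 27.2 kips.
Governing: min(62.8, 66.7, 27.2) = 27.2 kips → gross-section yield.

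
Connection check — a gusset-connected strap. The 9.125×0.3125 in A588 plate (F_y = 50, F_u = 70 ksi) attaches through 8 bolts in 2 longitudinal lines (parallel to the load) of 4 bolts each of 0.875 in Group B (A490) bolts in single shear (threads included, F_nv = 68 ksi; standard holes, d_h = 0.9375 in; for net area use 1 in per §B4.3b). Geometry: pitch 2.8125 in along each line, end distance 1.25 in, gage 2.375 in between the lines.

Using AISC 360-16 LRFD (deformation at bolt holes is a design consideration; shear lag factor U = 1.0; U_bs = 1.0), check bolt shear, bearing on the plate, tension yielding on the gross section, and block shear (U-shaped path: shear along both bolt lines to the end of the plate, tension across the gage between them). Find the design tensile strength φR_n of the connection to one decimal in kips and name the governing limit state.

128.3 kips (gross-section yield governs)

Bolt shear: A_b = π(0.875)²/4 = 0.60132 in². φR_n = 0.75 × 68 × 0.60132 × 8 × 1 = 245.3 kips.
Bearing (0.3125 in plate, F_u = 70 ksi): end bolts L_c = 1.25 − 0.9375/2 = 0.78125, R_n = min(1.2×0.78125×0.3125×70, 2.4×0.875×0.3125×70) = 20.508 kips/bolt; interior L_c = 2.8125 − 0.9375 = 1.875, R_n = 45.938 kips/bolt. φR_n = 0.75 × (2×20.508 + 6×45.938) = 237.5 kips.
Tension yield (gross): A_g = 9.125×0.3125 = 2.8516 in². φR_n = 0.90 × 50 × 2.8516 = 128.3 kips.
Block shear: shear path 2×[1.25+3×2.8125] = 2×9.6875 in, A_gv = 6.0547, A_nv = 2×(9.6875 − 3.5×1)×0.3125 = 3.8672 in²; tension across gage: (2.375 − 1×1)×0.3125 = 0.42969 in². R_n = min(0.6×70×3.8672, 0.6×50×6.0547) + 1.0×70×0.42969 = min(162.42, 181.64) + 30.078 = 192.5 kips. φR_n = 0.75 × 192.5 = 144.4 kips.
Governing: min(245.3, 237.5, 128.3, 144.4) = 128.3 kips → gross-section yield.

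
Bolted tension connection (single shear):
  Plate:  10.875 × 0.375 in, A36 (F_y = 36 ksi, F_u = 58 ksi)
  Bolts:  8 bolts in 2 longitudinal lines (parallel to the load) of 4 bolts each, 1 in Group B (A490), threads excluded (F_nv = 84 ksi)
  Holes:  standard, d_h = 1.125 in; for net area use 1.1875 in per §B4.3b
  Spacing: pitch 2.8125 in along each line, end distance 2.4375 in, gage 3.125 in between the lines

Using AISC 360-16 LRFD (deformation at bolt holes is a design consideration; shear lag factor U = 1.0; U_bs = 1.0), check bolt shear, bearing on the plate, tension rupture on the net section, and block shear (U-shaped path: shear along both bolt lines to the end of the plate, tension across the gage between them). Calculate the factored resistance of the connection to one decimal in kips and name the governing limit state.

Bolt shear: A_b = π(1)²/4 = 0.7854 in². φR_n = 0.75 × 84 × 0.7854 × 8 × 1 = 395.8 kips.
Bearing (0.375 in plate, F_u = 58 ksi): end bolts L_c = 2.4375 − 1.125/2 = 1.875, R_n = min(1.2×1.875×0.375×58, 2.4×1×0.375×58) = 48.938 kips/bolt; interior L_c = 2.8125 − 1.125 = 1.6875, R_n = 44.044 kips/bolt. φR_n = 0.75 × (2×48.938 + 6×44.044) = 271.6 kips.
Tension rupture (net): A_n = (10.875 − 2×1.1875)×0.375 = 3.1875 in² (U = 1.0, A_e = A_n). φR_n = 0.75 × 58 × 3.1875 = 138.7 kips.
Block shear: shear path 2×[2.4375+3×2.8125] = 2×10.875 in, A_gv = 8.1563, A_nv = 2×(10.875 − 3.5×1.1875)×0.375 = 5.0391 in²; tension across gage: (3.125 − 1×1.1875)×0.375 = 0.72656 in². R_n = min(0.6×58×5.0391, 0.6×36×8.1563) + 1.0×58×0.72656 = min(175.36, 176.18) + 42.14 = 217.5 kips. φR_n = 0.75 × 217.5 = 163.1 kips.
Governing: min(395.8, 271.6, 138.7, 163.1) = 138.7 kips → net-section rupture.

138.7 kips (net-section rupture governs)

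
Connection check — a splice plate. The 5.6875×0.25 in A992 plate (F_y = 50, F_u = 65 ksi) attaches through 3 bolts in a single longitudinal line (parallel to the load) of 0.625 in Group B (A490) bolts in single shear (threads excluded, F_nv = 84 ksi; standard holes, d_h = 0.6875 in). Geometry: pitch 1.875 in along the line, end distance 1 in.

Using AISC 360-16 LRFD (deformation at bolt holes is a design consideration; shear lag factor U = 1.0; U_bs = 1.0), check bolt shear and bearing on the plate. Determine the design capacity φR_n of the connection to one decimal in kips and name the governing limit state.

Bolt shear: A_b = π(0.625)²/4 = 0.3068 in². φR_n = 0.75 × 84 × 0.3068 × 3 × 1 = 58.0 kips.
Bearing (0.25 in plate, F_u = 65 ksi): end bolts L_c = 1 − 0.6875/2 = 0.65625, R_n = min(1.2×0.65625×0.25×65, 2.4×0.625×0.25×65) = 12.797 kips/bolt; interior L_c = 1.875 − 0.6875 = 1.1875, R_n = 23.156 kips/bolt. φR_n = 0.75 × (1×12.797 + 2×23.156) = 44.3 kips.
Governing: min(58.0, 44.3) = 44.3 kips → bearing.

44.3 kips (bearing governs)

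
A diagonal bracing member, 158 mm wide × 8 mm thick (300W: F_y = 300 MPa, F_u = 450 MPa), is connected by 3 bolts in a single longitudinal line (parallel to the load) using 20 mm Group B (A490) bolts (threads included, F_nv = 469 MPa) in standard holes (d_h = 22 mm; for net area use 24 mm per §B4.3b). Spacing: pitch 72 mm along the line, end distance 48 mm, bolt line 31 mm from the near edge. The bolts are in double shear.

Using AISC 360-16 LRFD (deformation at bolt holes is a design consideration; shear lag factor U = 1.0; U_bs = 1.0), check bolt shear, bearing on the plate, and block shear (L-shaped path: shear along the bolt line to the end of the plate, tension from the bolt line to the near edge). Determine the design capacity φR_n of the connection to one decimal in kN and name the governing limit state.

Bolt shear: A_b = π(20)²/4 = 314.16 mm². φR_n = 0.75 × 469 × 314.16 × 3 × 2 = 663.0 kN.
Bearing (8 mm plate, F_u = 450 MPa): end bolts L_c = 48 − 22/2 = 37, R_n = min(1.2×37×8×450, 2.4×20×8×450) = 159.84 kN/bolt; interior L_c = 72 − 22 = 50, R_n = 172.8 kN/bolt. φR_n = 0.75 × (1×159.84 + 2×172.8) = 379.1 kN.
Block shear: shear path 1×[48+2×72] = 1×192 mm, A_gv = 1536, A_nv = 1×(192 − 2.5×24)×8 = 1056 mm²; tension to near edge: (31 − 0.5×24)×8 = 152 mm². R_n = min(0.6×450×1056, 0.6×300×1536) + 1.0×450×152 = min(285.12, 276.48) + 68.4 = 344.88 kN. φR_n = 0.75 × 344.88 = 258.7 kN.
Governing: min(663.0, 379.1, 258.7) = 258.7 kN → block shear.

258.7 kN (block shear governs)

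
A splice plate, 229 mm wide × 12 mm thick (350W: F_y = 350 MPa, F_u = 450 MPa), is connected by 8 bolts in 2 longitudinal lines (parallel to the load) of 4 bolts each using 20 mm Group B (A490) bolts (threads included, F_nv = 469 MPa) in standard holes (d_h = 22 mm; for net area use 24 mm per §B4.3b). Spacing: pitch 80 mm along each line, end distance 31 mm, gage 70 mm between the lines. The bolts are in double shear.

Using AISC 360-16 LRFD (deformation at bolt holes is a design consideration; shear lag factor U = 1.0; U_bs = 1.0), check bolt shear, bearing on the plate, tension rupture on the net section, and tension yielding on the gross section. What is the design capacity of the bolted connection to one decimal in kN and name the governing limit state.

Bolt shear: A_b = π(20)²/4 = 314.16 mm². φR_n = 0.75 × 469 × 314.16 × 8 × 2 = 1768.1 kN.
Bearing (12 mm plate, F_u = 450 MPa): end bolts L_c = 31 − 22/2 = 20, R_n = min(1.2×20×12×450, 2.4×20×12×450) = 129.6 kN/bolt; interior L_c = 80 − 22 = 58, R_n = 259.2 kN/bolt. φR_n = 0.75 × (2×129.6 + 6×259.2) = 1360.8 kN.
Tension rupture (net): A_n = (229 − 2×24)×12 = 2172 mm² (U = 1.0, A_e = A_n). φR_n = 0.75 × 450 × 2172 = 733.1 kN.
Tension yield (gross): A_g = 229×12 = 2748 mm². φR_n = 0.90 × 350 × 2748 = 865.6 kN.
Governing: min(1768.1, 1360.8, 733.1, 865.6) = 733.1 kN → net-section rupture.

733.1 kN (net-section rupture governs)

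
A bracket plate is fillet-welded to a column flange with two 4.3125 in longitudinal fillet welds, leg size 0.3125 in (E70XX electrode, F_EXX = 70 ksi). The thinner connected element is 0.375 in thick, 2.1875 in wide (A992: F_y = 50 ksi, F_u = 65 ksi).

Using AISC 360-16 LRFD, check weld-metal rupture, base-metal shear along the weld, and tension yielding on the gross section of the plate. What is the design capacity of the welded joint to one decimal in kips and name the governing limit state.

Weld metal: throat = 0.707×0.3125 = 0.22094 in, L = 2×4.3125 = 8.625 in. φR_n = 0.75 × 0.6 × 70 × 0.22094 × 8.625 = 60.0 kips.
Base metal shear (0.375 in plate): yield φR_n = 1.0×0.6×50×0.375×8.625 = 97.0 kips; rupture φR_n = 0.75×0.6×65×0.375×8.625 = 94.6 kips; take 94.6 kips (rupture).
Tension yield (gross): A_g = 2.1875×0.375 = 0.82031 in². φR_n = 0.90 × 50 × 0.82031 = 36.9 kips.
Governing: min(60.0, 94.6, 36.9) = 36.9 kips → gross-section yield.

36.9 kips (gross-section yield governs)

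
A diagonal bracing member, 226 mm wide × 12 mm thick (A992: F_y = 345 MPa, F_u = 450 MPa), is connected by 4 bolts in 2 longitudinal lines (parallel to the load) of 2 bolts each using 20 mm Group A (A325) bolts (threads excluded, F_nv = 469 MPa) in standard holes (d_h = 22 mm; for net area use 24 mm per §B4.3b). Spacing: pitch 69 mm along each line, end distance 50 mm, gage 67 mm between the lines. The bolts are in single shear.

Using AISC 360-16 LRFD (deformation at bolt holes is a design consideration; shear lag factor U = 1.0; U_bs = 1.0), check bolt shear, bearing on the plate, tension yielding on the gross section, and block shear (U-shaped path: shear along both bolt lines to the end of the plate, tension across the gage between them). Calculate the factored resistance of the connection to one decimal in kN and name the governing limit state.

Bolt shear: A_b = π(20)²/4 = 314.16 mm². φR_n = 0.75 × 469 × 314.16 × 4 × 1 = 442.0 kN.
Bearing (12 mm plate, F_u = 450 MPa): end bolts L_c = 50 − 22/2 = 39, R_n = min(1.2×39×12×450, 2.4×20×12×450) = 252.72 kN/bolt; interior L_c = 69 − 22 = 47, R_n = 259.2 kN/bolt. φR_n = 0.75 × (2×252.72 + 2×259.2) = 767.9 kN.
Tension yield (gross): A_g = 226×12 = 2712 mm². φR_n = 0.90 × 345 × 2712 = 842.1 kN.
Block shear: shear path 2×[50+1×69] = 2×119 mm, A_gv = 2856, A_nv = 2×(119 − 1.5×24)×12 = 1992 mm²; tension across gage: (67 − 1×24)×12 = 516 mm². R_n = min(0.6×450×1992, 0.6×345×2856) + 1.0×450×516 = min(537.84, 591.19) + 232.2 = 770.04 kN. φR_n = 0.75 × 770.04 = 577.5 kN.
Governing: min(442.0, 767.9, 842.1, 577.5) = 442.0 kN → bolt shear.

442.0 kN (bolt shear governs)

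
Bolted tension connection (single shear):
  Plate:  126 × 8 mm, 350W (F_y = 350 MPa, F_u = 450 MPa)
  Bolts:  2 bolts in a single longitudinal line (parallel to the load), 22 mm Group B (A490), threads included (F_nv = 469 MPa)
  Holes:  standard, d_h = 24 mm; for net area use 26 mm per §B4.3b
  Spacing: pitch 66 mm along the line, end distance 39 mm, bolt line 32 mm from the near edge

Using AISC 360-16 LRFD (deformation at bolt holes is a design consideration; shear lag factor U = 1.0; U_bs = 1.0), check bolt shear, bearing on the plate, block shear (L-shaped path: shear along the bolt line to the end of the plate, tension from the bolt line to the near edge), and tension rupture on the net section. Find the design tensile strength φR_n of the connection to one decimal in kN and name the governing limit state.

158.2 kN (block shear governs)

Bolt shear: A_b = π(22)²/4 = 380.13 mm². φR_n = 0.75 × 469 × 380.13 × 2 × 1 = 267.4 kN.
Bearing (8 mm plate, F_u = 450 MPa): end bolts L_c = 39 − 24/2 = 27, R_n = min(1.2×27×8×450, 2.4×22×8×450) = 116.64 kN/bolt; interior L_c = 66 − 24 = 42, R_n = 181.44 kN/bolt. φR_n = 0.75 × (1×116.64 + 1×181.44) = 223.6 kN.
Block shear: shear path 1×[39+1×66] = 1×105 mm, A_gv = 840, A_nv = 1×(105 − 1.5×26)×8 = 528 mm²; tension to near edge: (32 − 0.5×26)×8 = 152 mm². R_n = min(0.6×450×528, 0.6×350×840) + 1.0×450×152 = min(142.56, 176.4) + 68.4 = 210.96 kN. φR_n = 0.75 × 210.96 = 158.2 kN.
Tension rupture (net): A_n = (126 − 1×26)×8 = 800 mm² (U = 1.0, A_e = A_n). φR_n = 0.75 × 450 × 800 = 270.0 kN.
Governing: min(267.4, 223.6, 158.2, 270.0) = 158.2 kN → block shear.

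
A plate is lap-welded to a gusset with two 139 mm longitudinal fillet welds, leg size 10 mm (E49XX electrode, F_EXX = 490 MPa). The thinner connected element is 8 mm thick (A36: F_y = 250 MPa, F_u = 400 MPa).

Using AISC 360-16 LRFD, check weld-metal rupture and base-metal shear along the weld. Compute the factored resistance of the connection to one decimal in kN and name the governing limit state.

333.6 kN (base-metal shear governs)

Weld metal: throat = 0.707×10 = 7.07 mm, L = 2×139 = 278 mm. φR_n = 0.75 × 0.6 × 490 × 7.07 × 278 = 433.4 kN.
Base metal shear (8 mm plate): yield φR_n = 1.0×0.6×250×8×278 = 333.6 kN; rupture φR_n = 0.75×0.6×400×8×278 = 400.3 kN; take 333.6 kN (yield).
Governing: min(433.4, 333.6) = 333.6 kN → base-metal shear.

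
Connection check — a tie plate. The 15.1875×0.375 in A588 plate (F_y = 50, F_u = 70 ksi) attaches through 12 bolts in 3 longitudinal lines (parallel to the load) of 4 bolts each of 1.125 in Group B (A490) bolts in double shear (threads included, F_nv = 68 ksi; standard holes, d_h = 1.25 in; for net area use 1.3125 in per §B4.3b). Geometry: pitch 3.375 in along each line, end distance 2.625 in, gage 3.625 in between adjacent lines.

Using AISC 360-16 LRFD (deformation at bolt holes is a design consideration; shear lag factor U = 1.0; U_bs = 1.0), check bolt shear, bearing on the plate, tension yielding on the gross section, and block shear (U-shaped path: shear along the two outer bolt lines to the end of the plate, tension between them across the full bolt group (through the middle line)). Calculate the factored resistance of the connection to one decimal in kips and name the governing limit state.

Bolt shear: A_b = π(1.125)²/4 = 0.99402 in². φR_n = 0.75 × 68 × 0.99402 × 12 × 2 = 1216.7 kips.
Bearing (0.375 in plate, F_u = 70 ksi): end bolts L_c = 2.625 − 1.25/2 = 2, R_n = min(1.2×2×0.375×70, 2.4×1.125×0.375×70) = 63 kips/bolt; interior L_c = 3.375 − 1.25 = 2.125, R_n = 66.938 kips/bolt. φR_n = 0.75 × (3×63 + 9×66.938) = 593.6 kips.
Tension yield (gross): A_g = 15.1875×0.375 = 5.6953 in². φR_n = 0.90 × 50 × 5.6953 = 256.3 kips.
Block shear: shear path 2×[2.625+3×3.375] = 2×12.75 in, A_gv = 9.5625, A_nv = 2×(12.75 − 3.5×1.3125)×0.375 = 6.1172 in²; tension across gage: (7.25 − 2×1.3125)×0.375 = 1.7344 in². R_n = min(0.6×70×6.1172, 0.6×50×9.5625) + 1.0×70×1.7344 = min(256.92, 286.88) + 121.41 = 378.33 kips. φR_n = 0.75 × 378.33 = 283.7 kips.
Governing: min(1216.7, 593.6, 256.3, 283.7) = 256.3 kips → gross-section yield.

256.3 kips (gross-section yield governs)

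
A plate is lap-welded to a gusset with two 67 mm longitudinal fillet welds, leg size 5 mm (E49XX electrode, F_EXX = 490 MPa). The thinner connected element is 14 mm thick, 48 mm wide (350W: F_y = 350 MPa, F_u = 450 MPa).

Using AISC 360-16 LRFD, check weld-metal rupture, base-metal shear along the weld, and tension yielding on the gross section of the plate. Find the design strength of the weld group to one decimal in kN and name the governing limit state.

104.4 kN (weld metal governs)

Weld metal: throat = 0.707×5 = 3.535 mm, L = 2×67 = 134 mm. φR_n = 0.75 × 0.6 × 490 × 3.535 × 134 = 104.4 kN.
Base metal shear (14 mm plate): yield φR_n = 1.0×0.6×350×14×134 = 394.0 kN; rupture φR_n = 0.75×0.6×450×14×134 = 379.9 kN; take 379.9 kN (rupture).
Tension yield (gross): A_g = 48×14 = 672 mm². φR_n = 0.90 × 350 × 672 = 211.7 kN.
Governing: min(104.4, 379.9, 211.7) = 104.4 kN → weld metal.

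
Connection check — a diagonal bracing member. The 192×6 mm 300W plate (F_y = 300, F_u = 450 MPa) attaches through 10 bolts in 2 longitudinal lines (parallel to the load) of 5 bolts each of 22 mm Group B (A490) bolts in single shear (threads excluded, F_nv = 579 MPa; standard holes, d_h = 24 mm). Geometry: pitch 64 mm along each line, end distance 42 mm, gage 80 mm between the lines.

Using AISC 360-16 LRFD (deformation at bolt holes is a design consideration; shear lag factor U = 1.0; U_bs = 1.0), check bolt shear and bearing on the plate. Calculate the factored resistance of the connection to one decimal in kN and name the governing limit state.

923.4 kN (bearing governs)

Bolt shear: A_b = π(22)²/4 = 380.13 mm². φR_n = 0.75 × 579 × 380.13 × 10 × 1 = 1650.7 kN.
Bearing (6 mm plate, F_u = 450 MPa): end bolts L_c = 42 − 24/2 = 30, R_n = min(1.2×30×6×450, 2.4×22×6×450) = 97.2 kN/bolt; interior L_c = 64 − 24 = 40, R_n = 129.6 kN/bolt. φR_n = 0.75 × (2×97.2 + 8×129.6) = 923.4 kN.
Governing: min(1650.7, 923.4) = 923.4 kN → bearing.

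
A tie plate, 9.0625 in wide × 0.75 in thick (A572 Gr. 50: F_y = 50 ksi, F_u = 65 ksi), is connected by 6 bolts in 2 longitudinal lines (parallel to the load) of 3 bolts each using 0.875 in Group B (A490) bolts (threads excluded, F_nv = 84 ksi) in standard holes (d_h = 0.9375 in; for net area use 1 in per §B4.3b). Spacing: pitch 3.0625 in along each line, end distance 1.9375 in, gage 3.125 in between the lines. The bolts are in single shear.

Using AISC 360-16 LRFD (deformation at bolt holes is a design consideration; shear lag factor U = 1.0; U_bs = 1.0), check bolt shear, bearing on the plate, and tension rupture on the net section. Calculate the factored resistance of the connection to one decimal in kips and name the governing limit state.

227.3 kips (bolt shear governs)

Bolt shear: A_b = π(0.875)²/4 = 0.60132 in². φR_n = 0.75 × 84 × 0.60132 × 6 × 1 = 227.3 kips.
Bearing (0.75 in plate, F_u = 65 ksi): end bolts L_c = 1.9375 − 0.9375/2 = 1.46875, R_n = min(1.2×1.46875×0.75×65, 2.4×0.875×0.75×65) = 85.922 kips/bolt; interior L_c = 3.0625 − 0.9375 = 2.125, R_n = 102.38 kips/bolt. φR_n = 0.75 × (2×85.922 + 4×102.38) = 436.0 kips.
Tension rupture (net): A_n = (9.0625 − 2×1)×0.75 = 5.2969 in² (U = 1.0, A_e = A_n). φR_n = 0.75 × 65 × 5.2969 = 258.2 kips.
Governing: min(227.3, 436.0, 258.2) = 227.3 kips → bolt shear.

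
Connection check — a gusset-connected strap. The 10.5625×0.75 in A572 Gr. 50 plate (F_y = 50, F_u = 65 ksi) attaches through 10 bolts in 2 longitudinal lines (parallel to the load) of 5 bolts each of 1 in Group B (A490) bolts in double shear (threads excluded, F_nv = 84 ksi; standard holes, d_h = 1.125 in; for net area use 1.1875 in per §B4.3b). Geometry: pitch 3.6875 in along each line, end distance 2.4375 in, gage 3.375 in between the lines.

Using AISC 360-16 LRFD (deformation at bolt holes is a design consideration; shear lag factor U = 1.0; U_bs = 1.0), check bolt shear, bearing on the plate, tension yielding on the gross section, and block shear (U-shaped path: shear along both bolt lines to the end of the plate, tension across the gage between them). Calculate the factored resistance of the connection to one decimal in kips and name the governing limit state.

Bolt shear: A_b = π(1)²/4 = 0.7854 in². φR_n = 0.75 × 84 × 0.7854 × 10 × 2 = 989.6 kips.
Bearing (0.75 in plate, F_u = 65 ksi): end bolts L_c = 2.4375 − 1.125/2 = 1.875, R_n = min(1.2×1.875×0.75×65, 2.4×1×0.75×65) = 109.69 kips/bolt; interior L_c = 3.6875 − 1.125 = 2.5625, R_n = 117 kips/bolt. φR_n = 0.75 × (2×109.69 + 8×117) = 866.5 kips.
Tension yield (gross): A_g = 10.5625×0.75 = 7.9219 in². φR_n = 0.90 × 50 × 7.9219 = 356.5 kips.
Block shear: shear path 2×[2.4375+4×3.6875] = 2×17.1875 in, A_gv = 25.781, A_nv = 2×(17.1875 − 4.5×1.1875)×0.75 = 17.766 in²; tension across gage: (3.375 − 1×1.1875)×0.75 = 1.6406 in². R_n = min(0.6×65×17.766, 0.6×50×25.781) + 1.0×65×1.6406 = min(692.87, 773.43) + 106.64 = 799.51 kips. φR_n = 0.75 × 799.51 = 599.6 kips.
Governing: min(989.6, 866.5, 356.5, 599.6) = 356.5 kips → gross-section yield.

356.5 kips (gross-section yield governs)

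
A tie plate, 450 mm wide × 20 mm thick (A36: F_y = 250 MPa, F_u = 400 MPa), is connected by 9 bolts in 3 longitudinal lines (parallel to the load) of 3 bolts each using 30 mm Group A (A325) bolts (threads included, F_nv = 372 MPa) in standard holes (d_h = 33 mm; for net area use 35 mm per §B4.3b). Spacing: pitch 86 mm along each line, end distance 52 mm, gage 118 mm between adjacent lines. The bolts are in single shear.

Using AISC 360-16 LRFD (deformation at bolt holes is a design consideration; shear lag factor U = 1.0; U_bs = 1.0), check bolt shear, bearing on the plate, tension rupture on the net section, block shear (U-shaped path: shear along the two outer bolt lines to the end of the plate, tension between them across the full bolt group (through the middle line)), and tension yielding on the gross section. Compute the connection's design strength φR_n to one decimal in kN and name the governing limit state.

1774.9 kN (bolt shear governs)

Bolt shear: A_b = π(30)²/4 = 706.86 mm². φR_n = 0.75 × 372 × 706.86 × 9 × 1 = 1774.9 kN.
Bearing (20 mm plate, F_u = 400 MPa): end bolts L_c = 52 − 33/2 = 35.5, R_n = min(1.2×35.5×20×400, 2.4×30×20×400) = 340.8 kN/bolt; interior L_c = 86 − 33 = 53, R_n = 508.8 kN/bolt. φR_n = 0.75 × (3×340.8 + 6×508.8) = 3056.4 kN.
Tension rupture (net): A_n = (450 − 3×35)×20 = 6900 mm² (U = 1.0, A_e = A_n). φR_n = 0.75 × 400 × 6900 = 2070.0 kN.
Block shear: shear path 2×[52+2×86] = 2×224 mm, A_gv = 8960, A_nv = 2×(224 − 2.5×35)×20 = 5460 mm²; tension across gage: (236 − 2×35)×20 = 3320 mm². R_n = min(0.6×400×5460, 0.6×250×8960) + 1.0×400×3320 = min(1310.4, 1344) + 1328 = 2638.4 kN. φR_n = 0.75 × 2638.4 = 1978.8 kN.
Tension yield (gross): A_g = 450×20 = 9000 mm². φR_n = 0.90 × 250 × 9000 = 2025.0 kN.
Governing: min(1774.9, 3056.4, 2070.0, 1978.8, 2025.0) = 1774.9 kN → bolt shear.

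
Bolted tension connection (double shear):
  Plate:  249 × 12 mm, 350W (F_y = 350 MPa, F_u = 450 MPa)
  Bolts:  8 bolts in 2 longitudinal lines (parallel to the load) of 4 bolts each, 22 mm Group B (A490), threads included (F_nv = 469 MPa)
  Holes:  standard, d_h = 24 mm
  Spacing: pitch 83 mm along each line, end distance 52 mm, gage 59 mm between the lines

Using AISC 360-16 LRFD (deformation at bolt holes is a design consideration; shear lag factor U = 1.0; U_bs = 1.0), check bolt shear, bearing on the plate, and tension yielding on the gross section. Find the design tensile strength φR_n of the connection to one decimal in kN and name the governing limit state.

Bolt shear: A_b = π(22)²/4 = 380.13 mm². φR_n = 0.75 × 469 × 380.13 × 8 × 2 = 2139.4 kN.
Bearing (12 mm plate, F_u = 450 MPa): end bolts L_c = 52 − 24/2 = 40, R_n = min(1.2×40×12×450, 2.4×22×12×450) = 259.2 kN/bolt; interior L_c = 83 − 24 = 59, R_n = 285.12 kN/bolt. φR_n = 0.75 × (2×259.2 + 6×285.12) = 1671.8 kN.
Tension yield (gross): A_g = 249×12 = 2988 mm². φR_n = 0.90 × 350 × 2988 = 941.2 kN.
Governing: min(2139.4, 1671.8, 941.2) = 941.2 kN → gross-section yield.

941.2 kN (gross-section yield governs)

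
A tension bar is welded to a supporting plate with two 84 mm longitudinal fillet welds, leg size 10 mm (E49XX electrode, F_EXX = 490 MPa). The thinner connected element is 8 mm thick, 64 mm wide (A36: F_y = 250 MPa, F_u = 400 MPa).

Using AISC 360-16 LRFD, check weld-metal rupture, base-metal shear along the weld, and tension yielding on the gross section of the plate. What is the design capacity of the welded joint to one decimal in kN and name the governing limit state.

115.2 kN (gross-section yield governs)

Weld metal: throat = 0.707×10 = 7.07 mm, L = 2×84 = 168 mm. φR_n = 0.75 × 0.6 × 490 × 7.07 × 168 = 261.9 kN.
Base metal shear (8 mm plate): yield φR_n = 1.0×0.6×250×8×168 = 201.6 kN; rupture φR_n = 0.75×0.6×400×8×168 = 241.9 kN; take 201.6 kN (yield).
Tension yield (gross): A_g = 64×8 = 512 mm². φR_n = 0.90 × 250 × 512 = 115.2 kN.
Governing: min(261.9, 201.6, 115.2) = 115.2 kN → gross-section yield.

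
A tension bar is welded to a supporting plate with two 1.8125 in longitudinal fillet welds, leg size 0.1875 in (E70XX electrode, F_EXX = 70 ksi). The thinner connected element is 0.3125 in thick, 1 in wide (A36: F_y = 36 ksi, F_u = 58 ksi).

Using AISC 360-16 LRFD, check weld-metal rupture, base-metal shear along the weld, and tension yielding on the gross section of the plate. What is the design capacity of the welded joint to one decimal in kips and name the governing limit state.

10.1 kips (gross-section yield governs)

Weld metal: throat = 0.707×0.1875 = 0.13256 in, L = 2×1.8125 = 3.625 in. φR_n = 0.75 × 0.6 × 70 × 0.13256 × 3.625 = 15.1 kips.
Base metal shear (0.3125 in plate): yield φR_n = 1.0×0.6×36×0.3125×3.625 = 24.5 kips; rupture φR_n = 0.75×0.6×58×0.3125×3.625 = 29.6 kips; take 24.5 kips (yield).
Tension yield (gross): A_g = 1×0.3125 = 0.3125 in². φR_n = 0.90 × 36 × 0.3125 = 10.1 kips.
Governing: min(15.1, 24.5, 10.1) = 10.1 kips → gross-section yield.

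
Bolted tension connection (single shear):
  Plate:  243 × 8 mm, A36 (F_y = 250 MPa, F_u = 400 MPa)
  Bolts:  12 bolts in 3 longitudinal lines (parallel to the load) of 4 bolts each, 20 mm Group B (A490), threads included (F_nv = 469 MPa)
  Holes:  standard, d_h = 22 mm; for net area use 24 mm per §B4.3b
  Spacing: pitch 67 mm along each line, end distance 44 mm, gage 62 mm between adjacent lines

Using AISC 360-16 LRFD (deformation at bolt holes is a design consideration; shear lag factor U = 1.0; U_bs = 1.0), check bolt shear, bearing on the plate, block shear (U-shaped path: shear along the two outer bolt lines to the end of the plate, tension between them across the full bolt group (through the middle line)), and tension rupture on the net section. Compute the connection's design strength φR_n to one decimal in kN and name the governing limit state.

410.4 kN (net-section rupture governs)

Bolt shear: A_b = π(20)²/4 = 314.16 mm². φR_n = 0.75 × 469 × 314.16 × 12 × 1 = 1326.1 kN.
Bearing (8 mm plate, F_u = 400 MPa): end bolts L_c = 44 − 22/2 = 33, R_n = min(1.2×33×8×400, 2.4×20×8×400) = 126.72 kN/bolt; interior L_c = 67 − 22 = 45, R_n = 153.6 kN/bolt. φR_n = 0.75 × (3×126.72 + 9×153.6) = 1321.9 kN.
Block shear: shear path 2×[44+3×67] = 2×245 mm, A_gv = 3920, A_nv = 2×(245 − 3.5×24)×8 = 2576 mm²; tension across gage: (124 − 2×24)×8 = 608 mm². R_n = min(0.6×400×2576, 0.6×250×3920) + 1.0×400×608 = min(618.24, 588) + 243.2 = 831.2 kN. φR_n = 0.75 × 831.2 = 623.4 kN.
Tension rupture (net): A_n = (243 − 3×24)×8 = 1368 mm² (U = 1.0, A_e = A_n). φR_n = 0.75 × 400 × 1368 = 410.4 kN.
Governing: min(1326.1, 1321.9, 623.4, 410.4) = 410.4 kN → net-section rupture.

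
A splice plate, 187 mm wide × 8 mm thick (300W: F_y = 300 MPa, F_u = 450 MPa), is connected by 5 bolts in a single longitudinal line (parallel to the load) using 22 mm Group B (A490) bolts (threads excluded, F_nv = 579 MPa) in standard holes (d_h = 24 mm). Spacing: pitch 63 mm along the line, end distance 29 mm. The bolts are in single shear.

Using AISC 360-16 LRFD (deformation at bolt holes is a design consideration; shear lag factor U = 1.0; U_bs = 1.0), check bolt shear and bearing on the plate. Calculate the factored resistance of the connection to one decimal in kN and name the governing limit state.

Bolt shear: A_b = π(22)²/4 = 380.13 mm². φR_n = 0.75 × 579 × 380.13 × 5 × 1 = 825.4 kN.
Bearing (8 mm plate, F_u = 450 MPa): end bolts L_c = 29 − 24/2 = 17, R_n = min(1.2×17×8×450, 2.4×22×8×450) = 73.44 kN/bolt; interior L_c = 63 − 24 = 39, R_n = 168.48 kN/bolt. φR_n = 0.75 × (1×73.44 + 4×168.48) = 560.5 kN.
Governing: min(825.4, 560.5) = 560.5 kN → bearing.

560.5 kN (bearing governs)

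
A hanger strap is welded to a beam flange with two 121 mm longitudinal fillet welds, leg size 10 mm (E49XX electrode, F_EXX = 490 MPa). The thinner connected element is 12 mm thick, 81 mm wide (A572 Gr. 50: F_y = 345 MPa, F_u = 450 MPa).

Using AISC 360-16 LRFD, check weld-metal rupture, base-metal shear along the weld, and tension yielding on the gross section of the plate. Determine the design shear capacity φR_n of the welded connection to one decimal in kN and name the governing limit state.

Weld metal: throat = 0.707×10 = 7.07 mm, L = 2×121 = 242 mm. φR_n = 0.75 × 0.6 × 490 × 7.07 × 242 = 377.3 kN.
Base metal shear (12 mm plate): yield φR_n = 1.0×0.6×345×12×242 = 601.1 kN; rupture φR_n = 0.75×0.6×450×12×242 = 588.1 kN; take 588.1 kN (rupture).
Tension yield (gross): A_g = 81×12 = 972 mm². φR_n = 0.90 × 345 × 972 = 301.8 kN.
Governing: min(377.3, 588.1, 301.8) = 301.8 kN → gross-section yield.

301.8 kN (gross-section yield governs)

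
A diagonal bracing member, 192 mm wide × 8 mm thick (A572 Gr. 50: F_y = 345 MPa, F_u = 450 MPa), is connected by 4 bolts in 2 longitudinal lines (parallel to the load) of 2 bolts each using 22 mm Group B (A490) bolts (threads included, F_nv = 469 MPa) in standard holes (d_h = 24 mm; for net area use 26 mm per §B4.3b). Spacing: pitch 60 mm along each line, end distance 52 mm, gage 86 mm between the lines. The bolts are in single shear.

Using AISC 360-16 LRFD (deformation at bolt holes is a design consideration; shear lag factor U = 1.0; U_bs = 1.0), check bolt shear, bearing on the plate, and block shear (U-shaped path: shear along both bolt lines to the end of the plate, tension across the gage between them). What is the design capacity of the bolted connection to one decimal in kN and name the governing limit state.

398.5 kN (block shear governs)

Bolt shear: A_b = π(22)²/4 = 380.13 mm². φR_n = 0.75 × 469 × 380.13 × 4 × 1 = 534.8 kN.
Bearing (8 mm plate, F_u = 450 MPa): end bolts L_c = 52 − 24/2 = 40, R_n = min(1.2×40×8×450, 2.4×22×8×450) = 172.8 kN/bolt; interior L_c = 60 − 24 = 36, R_n = 155.52 kN/bolt. φR_n = 0.75 × (2×172.8 + 2×155.52) = 492.5 kN.
Block shear: shear path 2×[52+1×60] = 2×112 mm, A_gv = 1792, A_nv = 2×(112 − 1.5×26)×8 = 1168 mm²; tension across gage: (86 − 1×26)×8 = 480 mm². R_n = min(0.6×450×1168, 0.6×345×1792) + 1.0×450×480 = min(315.36, 370.94) + 216 = 531.36 kN. φR_n = 0.75 × 531.36 = 398.5 kN.
Governing: min(534.8, 492.5, 398.5) = 398.5 kN → block shear.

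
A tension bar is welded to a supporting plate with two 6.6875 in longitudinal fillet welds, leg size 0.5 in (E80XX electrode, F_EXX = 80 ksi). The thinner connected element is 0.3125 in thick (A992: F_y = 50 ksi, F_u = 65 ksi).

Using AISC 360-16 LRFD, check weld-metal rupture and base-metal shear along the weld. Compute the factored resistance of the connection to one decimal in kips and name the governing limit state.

122.3 kips (base-metal shear governs)

Weld metal: throat = 0.707×0.5 = 0.3535 in, L = 2×6.6875 = 13.375 in. φR_n = 0.75 × 0.6 × 80 × 0.3535 × 13.375 = 170.2 kips.
Base metal shear (0.3125 in plate): yield φR_n = 1.0×0.6×50×0.3125×13.375 = 125.4 kips; rupture φR_n = 0.75×0.6×65×0.3125×13.375 = 122.3 kips; take 122.3 kips (rupture).
Governing: min(170.2, 122.3) = 122.3 kips → base-metal shear.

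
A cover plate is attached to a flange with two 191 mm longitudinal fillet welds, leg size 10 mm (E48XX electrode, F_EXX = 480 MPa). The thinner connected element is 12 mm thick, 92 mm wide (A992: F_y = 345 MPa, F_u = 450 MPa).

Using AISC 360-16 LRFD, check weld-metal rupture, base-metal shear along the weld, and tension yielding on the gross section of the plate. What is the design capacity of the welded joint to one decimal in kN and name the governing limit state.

Weld metal: throat = 0.707×10 = 7.07 mm, L = 2×191 = 382 mm. φR_n = 0.75 × 0.6 × 480 × 7.07 × 382 = 583.4 kN.
Base metal shear (12 mm plate): yield φR_n = 1.0×0.6×345×12×382 = 948.9 kN; rupture φR_n = 0.75×0.6×450×12×382 = 928.3 kN; take 928.3 kN (rupture).
Tension yield (gross): A_g = 92×12 = 1104 mm². φR_n = 0.90 × 345 × 1104 = 342.8 kN.
Governing: min(583.4, 928.3, 342.8) = 342.8 kN → gross-section yield.

342.8 kN (gross-section yield governs)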